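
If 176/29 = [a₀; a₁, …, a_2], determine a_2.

2

Repeatedly divide and take the remainder:
176 = 6·29 + 2, so a_0 = 6
29 = 14·2 + 1, so a_1 = 14
2 = 2·1 + 0, so a_2 = 2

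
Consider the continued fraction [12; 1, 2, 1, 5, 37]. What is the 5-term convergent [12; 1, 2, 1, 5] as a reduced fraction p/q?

293/23

a_0 = 12: 12/1
a_1 = 1: 13/1
a_2 = 2: 38/3
a_3 = 1: 51/4
a_4 = 5: 293/23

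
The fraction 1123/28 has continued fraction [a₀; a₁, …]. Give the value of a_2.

Repeatedly divide and take the remainder:
⌊1123/28⌋ = 40, remainder 3
⌊28/3⌋ = 9, remainder 1
⌊3/1⌋ = 3, remainder 0

3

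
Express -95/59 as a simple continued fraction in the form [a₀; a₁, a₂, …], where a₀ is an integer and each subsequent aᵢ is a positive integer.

[-2; 2, 1, 1, 3, 3]

⌊-95/59⌋ = -2, remainder 23
⌊59/23⌋ = 2, remainder 13
⌊23/13⌋ = 1, remainder 10
⌊13/10⌋ = 1, remainder 3
⌊10/3⌋ = 3, remainder 1
⌊3/1⌋ = 3, remainder 0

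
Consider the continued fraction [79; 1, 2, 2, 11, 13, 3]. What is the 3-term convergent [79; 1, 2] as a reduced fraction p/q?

Compute successive convergents:
a_0 = 79: 79/1
a_1 = 1: 80/1
a_2 = 2: 239/3

239/3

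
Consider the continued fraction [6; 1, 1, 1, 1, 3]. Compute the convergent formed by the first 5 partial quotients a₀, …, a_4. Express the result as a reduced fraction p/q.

33/5

Work from the innermost term outward:
Start with 1.
1 + 1/(1/1) = 1 + 1/1 = 2/1
1 + 1/(2/1) = 1 + 1/2 = 3/2
1 + 1/(3/2) = 1 + 2/3 = 5/3
6 + 1/(5/3) = 6 + 3/5 = 33/5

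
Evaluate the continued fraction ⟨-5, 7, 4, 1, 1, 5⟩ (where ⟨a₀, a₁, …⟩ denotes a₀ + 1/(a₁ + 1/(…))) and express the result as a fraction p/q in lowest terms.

-1755/361

Compute successive convergents:
a_0 = -5: -5/1
a_1 = 7: -34/7
a_2 = 4: -141/29
a_3 = 1: -175/36
a_4 = 1: -316/65
a_5 = 5: -1755/361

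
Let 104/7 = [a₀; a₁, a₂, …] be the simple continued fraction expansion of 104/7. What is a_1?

1

Apply division with remainder until the remainder is 0:
104 ÷ 7 → quotient 14, remainder 6
7 ÷ 6 → quotient 1, remainder 1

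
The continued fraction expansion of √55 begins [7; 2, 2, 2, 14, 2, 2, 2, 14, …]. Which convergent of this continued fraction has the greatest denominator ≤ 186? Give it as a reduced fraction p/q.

1283/173

a_0 = 7: 7/1  (≤ bound)
a_1 = 2: 15/2  (≤ bound)
a_2 = 2: 37/5  (≤ bound)
a_3 = 2: 89/12  (≤ bound)
a_4 = 14: 1283/173  (≤ bound)
a_5 = 2: 2655/358  (> 186, stop)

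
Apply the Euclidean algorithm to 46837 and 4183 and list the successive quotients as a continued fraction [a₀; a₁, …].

Apply division with remainder until the remainder is 0:
⌊46837/4183⌋ = 11, remainder 824
⌊4183/824⌋ = 5, remainder 63
⌊824/63⌋ = 13, remainder 5
⌊63/5⌋ = 12, remainder 3
⌊5/3⌋ = 1, remainder 2
⌊3/2⌋ = 1, remainder 1
⌊2/1⌋ = 2, remainder 0

[11; 5, 13, 12, 1, 1, 2]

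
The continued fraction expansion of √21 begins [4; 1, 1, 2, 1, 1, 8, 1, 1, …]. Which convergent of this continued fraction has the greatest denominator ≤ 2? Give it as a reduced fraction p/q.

9/2

a_0 = 4: 4/1  (≤ bound)
a_1 = 1: 5/1  (≤ bound)
a_2 = 1: 9/2  (≤ bound)
a_3 = 2: 23/5  (> 2, stop)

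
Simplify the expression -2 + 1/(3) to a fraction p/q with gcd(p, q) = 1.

a_0 = -2: -2/1
a_1 = 3: -5/3

-5/3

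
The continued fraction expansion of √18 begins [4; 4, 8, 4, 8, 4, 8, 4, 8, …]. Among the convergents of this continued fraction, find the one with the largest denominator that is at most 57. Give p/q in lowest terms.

140/33

a_0 = 4: 4/1  (≤ bound)
a_1 = 4: 17/4  (≤ bound)
a_2 = 8: 140/33  (≤ bound)
a_3 = 4: 577/136  (> 57, stop)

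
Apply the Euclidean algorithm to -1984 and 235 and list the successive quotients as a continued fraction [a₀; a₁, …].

[-9; 1, 1, 3, 1, 5, 1, 3]

-1984 ÷ 235 → quotient -9, remainder 131
235 ÷ 131 → quotient 1, remainder 104
131 ÷ 104 → quotient 1, remainder 27
104 ÷ 27 → quotient 3, remainder 23
27 ÷ 23 → quotient 1, remainder 4
23 ÷ 4 → quotient 5, remainder 3
4 ÷ 3 → quotient 1, remainder 1
3 ÷ 1 → quotient 3, remainder 0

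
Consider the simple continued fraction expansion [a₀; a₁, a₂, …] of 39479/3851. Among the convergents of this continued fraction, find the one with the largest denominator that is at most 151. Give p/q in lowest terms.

1548/151

a_0 = 10: 10/1  (≤ bound)
a_1 = 3: 31/3  (≤ bound)
a_2 = 1: 41/4  (≤ bound)
a_3 = 37: 1548/151  (≤ bound)
a_4 = 1: 1589/155  (> 151, stop)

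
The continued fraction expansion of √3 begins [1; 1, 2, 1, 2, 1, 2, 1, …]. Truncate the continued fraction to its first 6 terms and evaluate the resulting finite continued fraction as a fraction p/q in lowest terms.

26/15

Use the convergent recurrence hₖ = aₖ·hₖ₋₁ + hₖ₋₂ (and likewise for the denominators kₖ):
a_0 = 1: 1/1
a_1 = 1: 2/1
a_2 = 2: 5/3
a_3 = 1: 7/4
a_4 = 2: 19/11
a_5 = 1: 26/15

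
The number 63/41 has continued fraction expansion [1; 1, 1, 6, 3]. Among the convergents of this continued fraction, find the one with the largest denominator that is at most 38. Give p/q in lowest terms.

List convergents until the denominator exceeds the bound:
a_0 = 1: 1/1  (≤ bound)
a_1 = 1: 2/1  (≤ bound)
a_2 = 1: 3/2  (≤ bound)
a_3 = 6: 20/13  (≤ bound)
a_4 = 3: 63/41  (> 38, stop)

20/13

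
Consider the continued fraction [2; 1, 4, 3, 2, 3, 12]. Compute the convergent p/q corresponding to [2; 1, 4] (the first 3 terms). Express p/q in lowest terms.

14/5

Work from the innermost term outward:
Start with 4.
1 + 1/(4/1) = 1 + 1/4 = 5/4
2 + 1/(5/4) = 2 + 4/5 = 14/5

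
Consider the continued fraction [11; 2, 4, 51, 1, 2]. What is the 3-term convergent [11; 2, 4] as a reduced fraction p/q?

103/9

Work from the innermost term outward:
Start with 4.
2 + 1/(4/1) = 2 + 1/4 = 9/4
11 + 1/(9/4) = 11 + 4/9 = 103/9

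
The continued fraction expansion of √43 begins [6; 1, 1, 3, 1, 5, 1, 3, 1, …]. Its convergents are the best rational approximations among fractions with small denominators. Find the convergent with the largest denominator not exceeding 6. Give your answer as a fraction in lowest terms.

a_0 = 6: 6/1  (≤ bound)
a_1 = 1: 7/1  (≤ bound)
a_2 = 1: 13/2  (≤ bound)
a_3 = 3: 46/7  (> 6, stop)

13/2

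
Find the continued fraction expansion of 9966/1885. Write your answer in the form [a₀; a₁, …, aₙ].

⌊9966/1885⌋ = 5, remainder 541
⌊1885/541⌋ = 3, remainder 262
⌊541/262⌋ = 2, remainder 17
⌊262/17⌋ = 15, remainder 7
⌊17/7⌋ = 2, remainder 3
⌊7/3⌋ = 2, remainder 1
⌊3/1⌋ = 3, remainder 0

[5; 3, 2, 15, 2, 2, 3]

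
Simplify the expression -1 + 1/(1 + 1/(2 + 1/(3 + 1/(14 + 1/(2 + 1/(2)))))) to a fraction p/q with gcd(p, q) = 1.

Starting at the tail and folding back:
Start with 2.
2 + 1/(2/1) = 2 + 1/2 = 5/2
14 + 1/(5/2) = 14 + 2/5 = 72/5
3 + 1/(72/5) = 3 + 5/72 = 221/72
2 + 1/(221/72) = 2 + 72/221 = 514/221
1 + 1/(514/221) = 1 + 221/514 = 735/514
-1 + 1/(735/514) = -1 + 514/735 = -221/735

-221/735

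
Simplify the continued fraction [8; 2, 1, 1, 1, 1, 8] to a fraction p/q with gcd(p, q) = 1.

a_0 = 8: 8/1
a_1 = 2: 17/2
a_2 = 1: 25/3
a_3 = 1: 42/5
a_4 = 1: 67/8
a_5 = 1: 109/13
a_6 = 8: 939/112

939/112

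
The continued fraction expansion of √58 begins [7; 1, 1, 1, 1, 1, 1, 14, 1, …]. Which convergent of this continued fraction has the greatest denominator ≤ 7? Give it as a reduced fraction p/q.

38/5

a_0 = 7: 7/1  (≤ bound)
a_1 = 1: 8/1  (≤ bound)
a_2 = 1: 15/2  (≤ bound)
a_3 = 1: 23/3  (≤ bound)
a_4 = 1: 38/5  (≤ bound)
a_5 = 1: 61/8  (> 7, stop)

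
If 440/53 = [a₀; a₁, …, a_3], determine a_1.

3

440 ÷ 53 → quotient 8, remainder 16
53 ÷ 16 → quotient 3, remainder 5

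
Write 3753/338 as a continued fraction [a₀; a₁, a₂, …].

3753 = 11·338 + 35, so a_0 = 11
338 = 9·35 + 23, so a_1 = 9
35 = 1·23 + 12, so a_2 = 1
23 = 1·12 + 11, so a_3 = 1
12 = 1·11 + 1, so a_4 = 1
11 = 11·1 + 0, so a_5 = 11

[11; 9, 1, 1, 1, 11]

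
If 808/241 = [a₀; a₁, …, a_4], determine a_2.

1

⌊808/241⌋ = 3, remainder 85
⌊241/85⌋ = 2, remainder 71
⌊85/71⌋ = 1, remainder 14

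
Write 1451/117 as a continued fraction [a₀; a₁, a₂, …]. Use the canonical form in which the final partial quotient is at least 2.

Apply division with remainder until the remainder is 0:
⌊1451/117⌋ = 12, remainder 47
⌊117/47⌋ = 2, remainder 23
⌊47/23⌋ = 2, remainder 1
⌊23/1⌋ = 23, remainder 0

[12; 2, 2, 23]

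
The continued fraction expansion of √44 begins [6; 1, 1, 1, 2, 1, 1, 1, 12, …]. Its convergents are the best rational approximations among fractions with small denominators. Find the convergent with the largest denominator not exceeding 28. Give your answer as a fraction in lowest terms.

List convergents until the denominator exceeds the bound:
a_0 = 6: 6/1  (≤ bound)
a_1 = 1: 7/1  (≤ bound)
a_2 = 1: 13/2  (≤ bound)
a_3 = 1: 20/3  (≤ bound)
a_4 = 2: 53/8  (≤ bound)
a_5 = 1: 73/11  (≤ bound)
a_6 = 1: 126/19  (≤ bound)
a_7 = 1: 199/30  (> 28, stop)

126/19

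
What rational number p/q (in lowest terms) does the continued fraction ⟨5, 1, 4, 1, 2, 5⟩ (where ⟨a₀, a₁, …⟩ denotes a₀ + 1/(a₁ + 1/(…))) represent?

a_0 = 5: 5/1
a_1 = 1: 6/1
a_2 = 4: 29/5
a_3 = 1: 35/6
a_4 = 2: 99/17
a_5 = 5: 530/91

530/91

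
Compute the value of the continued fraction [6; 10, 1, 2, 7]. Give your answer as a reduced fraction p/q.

1432/235

Starting at the tail and folding back:
Start with 7.
2 + 1/(7/1) = 2 + 1/7 = 15/7
1 + 1/(15/7) = 1 + 7/15 = 22/15
10 + 1/(22/15) = 10 + 15/22 = 235/22
6 + 1/(235/22) = 6 + 22/235 = 1432/235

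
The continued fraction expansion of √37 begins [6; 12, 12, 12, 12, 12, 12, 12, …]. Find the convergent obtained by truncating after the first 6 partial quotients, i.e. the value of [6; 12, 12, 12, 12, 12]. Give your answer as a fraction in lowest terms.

1555849/255780

Start with 12.
12 + 1/(12/1) = 12 + 1/12 = 145/12
12 + 1/(145/12) = 12 + 12/145 = 1752/145
12 + 1/(1752/145) = 12 + 145/1752 = 21169/1752
12 + 1/(21169/1752) = 12 + 1752/21169 = 255780/21169
6 + 1/(255780/21169) = 6 + 21169/255780 = 1555849/255780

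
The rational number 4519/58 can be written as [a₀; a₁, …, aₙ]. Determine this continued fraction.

4519 = 77·58 + 53, so a_0 = 77
58 = 1·53 + 5, so a_1 = 1
53 = 10·5 + 3, so a_2 = 10
5 = 1·3 + 2, so a_3 = 1
3 = 1·2 + 1, so a_4 = 1
2 = 2·1 + 0, so a_5 = 2

[77; 1, 10, 1, 1, 2]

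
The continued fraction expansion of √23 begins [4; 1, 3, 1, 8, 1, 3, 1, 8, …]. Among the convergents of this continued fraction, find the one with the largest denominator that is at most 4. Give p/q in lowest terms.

19/4

a_0 = 4: 4/1  (≤ bound)
a_1 = 1: 5/1  (≤ bound)
a_2 = 3: 19/4  (≤ bound)
a_3 = 1: 24/5  (> 4, stop)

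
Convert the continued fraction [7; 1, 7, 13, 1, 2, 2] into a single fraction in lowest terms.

6104/775

Compute successive convergents:
a_0 = 7: 7/1
a_1 = 1: 8/1
a_2 = 7: 63/8
a_3 = 13: 827/105
a_4 = 1: 890/113
a_5 = 2: 2607/331
a_6 = 2: 6104/775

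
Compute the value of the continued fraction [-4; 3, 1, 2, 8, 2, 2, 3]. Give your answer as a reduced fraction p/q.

Start with 3.
2 + 1/(3/1) = 2 + 1/3 = 7/3
2 + 1/(7/3) = 2 + 3/7 = 17/7
8 + 1/(17/7) = 8 + 7/17 = 143/17
2 + 1/(143/17) = 2 + 17/143 = 303/143
1 + 1/(303/143) = 1 + 143/303 = 446/303
3 + 1/(446/303) = 3 + 303/446 = 1641/446
-4 + 1/(1641/446) = -4 + 446/1641 = -6118/1641

-6118/1641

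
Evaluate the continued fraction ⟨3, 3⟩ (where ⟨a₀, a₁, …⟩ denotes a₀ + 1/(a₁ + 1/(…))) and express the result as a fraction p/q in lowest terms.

Start with 3.
3 + 1/(3/1) = 3 + 1/3 = 10/3

10/3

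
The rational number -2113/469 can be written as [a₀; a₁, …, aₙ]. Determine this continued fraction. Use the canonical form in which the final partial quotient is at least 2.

-2113 ÷ 469 → quotient -5, remainder 232
469 ÷ 232 → quotient 2, remainder 5
232 ÷ 5 → quotient 46, remainder 2
5 ÷ 2 → quotient 2, remainder 1
2 ÷ 1 → quotient 2, remainder 0

[-5; 2, 46, 2, 2]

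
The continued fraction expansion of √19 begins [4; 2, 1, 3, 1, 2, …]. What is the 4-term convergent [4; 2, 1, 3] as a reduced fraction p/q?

a_0 = 4: 4/1
a_1 = 2: 9/2
a_2 = 1: 13/3
a_3 = 3: 48/11

48/11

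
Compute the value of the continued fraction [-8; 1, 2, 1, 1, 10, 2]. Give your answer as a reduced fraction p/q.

-1129/155

Compute successive convergents:
a_0 = -8: -8/1
a_1 = 1: -7/1
a_2 = 2: -22/3
a_3 = 1: -29/4
a_4 = 1: -51/7
a_5 = 10: -539/74
a_6 = 2: -1129/155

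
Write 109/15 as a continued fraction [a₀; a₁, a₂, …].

[7; 3, 1, 3]

109 ÷ 15 → quotient 7, remainder 4
15 ÷ 4 → quotient 3, remainder 3
4 ÷ 3 → quotient 1, remainder 1
3 ÷ 1 → quotient 3, remainder 0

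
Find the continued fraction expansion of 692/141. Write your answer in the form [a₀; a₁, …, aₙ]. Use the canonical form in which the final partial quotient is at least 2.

[4; 1, 9, 1, 5, 2]

Repeatedly divide and take the remainder:
⌊692/141⌋ = 4, remainder 128
⌊141/128⌋ = 1, remainder 13
⌊128/13⌋ = 9, remainder 11
⌊13/11⌋ = 1, remainder 2
⌊11/2⌋ = 5, remainder 1
⌊2/1⌋ = 2, remainder 0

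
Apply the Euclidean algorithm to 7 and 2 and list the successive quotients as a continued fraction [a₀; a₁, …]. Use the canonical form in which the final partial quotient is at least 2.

Apply division with remainder until the remainder is 0:
⌊7/2⌋ = 3, remainder 1
⌊2/1⌋ = 2, remainder 0

[3; 2]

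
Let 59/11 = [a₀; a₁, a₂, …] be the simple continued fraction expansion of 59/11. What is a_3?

Run the Euclidean algorithm, recording each quotient:
59 ÷ 11 → quotient 5, remainder 4
11 ÷ 4 → quotient 2, remainder 3
4 ÷ 3 → quotient 1, remainder 1
3 ÷ 1 → quotient 3, remainder 0

3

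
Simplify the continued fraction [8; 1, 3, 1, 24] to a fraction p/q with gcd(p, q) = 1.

1091/124

Start with 24.
1 + 1/(24/1) = 1 + 1/24 = 25/24
3 + 1/(25/24) = 3 + 24/25 = 99/25
1 + 1/(99/25) = 1 + 25/99 = 124/99
8 + 1/(124/99) = 8 + 99/124 = 1091/124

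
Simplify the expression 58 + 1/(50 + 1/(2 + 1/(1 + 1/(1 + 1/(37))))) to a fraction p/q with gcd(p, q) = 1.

549738/9475

a_0 = 58: 58/1
a_1 = 50: 2901/50
a_2 = 2: 5860/101
a_3 = 1: 8761/151
a_4 = 1: 14621/252
a_5 = 37: 549738/9475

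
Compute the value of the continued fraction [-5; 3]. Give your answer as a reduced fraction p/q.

Starting at the tail and folding back:
Start with 3.
-5 + 1/(3/1) = -5 + 1/3 = -14/3

-14/3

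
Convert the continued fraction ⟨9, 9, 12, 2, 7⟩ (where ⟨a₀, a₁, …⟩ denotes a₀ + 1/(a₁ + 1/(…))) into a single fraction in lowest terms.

Collapse the nested fraction from the inside out:
Start with 7.
2 + 1/(7/1) = 2 + 1/7 = 15/7
12 + 1/(15/7) = 12 + 7/15 = 187/15
9 + 1/(187/15) = 9 + 15/187 = 1698/187
9 + 1/(1698/187) = 9 + 187/1698 = 15469/1698

15469/1698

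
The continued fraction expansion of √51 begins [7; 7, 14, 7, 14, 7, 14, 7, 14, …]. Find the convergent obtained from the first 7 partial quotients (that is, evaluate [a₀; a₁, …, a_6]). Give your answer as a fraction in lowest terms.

Start with 14.
7 + 1/(14/1) = 7 + 1/14 = 99/14
14 + 1/(99/14) = 14 + 14/99 = 1400/99
7 + 1/(1400/99) = 7 + 99/1400 = 9899/1400
14 + 1/(9899/1400) = 14 + 1400/9899 = 139986/9899
7 + 1/(139986/9899) = 7 + 9899/139986 = 989801/139986
7 + 1/(989801/139986) = 7 + 139986/989801 = 7068593/989801

7068593/989801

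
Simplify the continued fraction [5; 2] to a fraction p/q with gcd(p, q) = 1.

11/2

Start with 2.
5 + 1/(2/1) = 5 + 1/2 = 11/2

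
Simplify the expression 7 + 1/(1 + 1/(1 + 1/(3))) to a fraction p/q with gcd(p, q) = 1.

Build up convergents one term at a time:
a_0 = 7: 7/1
a_1 = 1: 8/1
a_2 = 1: 15/2
a_3 = 3: 53/7

53/7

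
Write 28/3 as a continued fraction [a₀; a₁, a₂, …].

[9; 3]

28 = 9·3 + 1, so a_0 = 9
3 = 3·1 + 0, so a_1 = 3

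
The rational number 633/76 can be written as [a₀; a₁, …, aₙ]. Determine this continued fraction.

[8; 3, 25]

633 ÷ 76 → quotient 8, remainder 25
76 ÷ 25 → quotient 3, remainder 1
25 ÷ 1 → quotient 25, remainder 0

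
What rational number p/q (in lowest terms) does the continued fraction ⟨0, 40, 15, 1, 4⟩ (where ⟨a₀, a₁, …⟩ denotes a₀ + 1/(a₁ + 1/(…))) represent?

a_0 = 0: 0/1
a_1 = 40: 1/40
a_2 = 15: 15/601
a_3 = 1: 16/641
a_4 = 4: 79/3165

79/3165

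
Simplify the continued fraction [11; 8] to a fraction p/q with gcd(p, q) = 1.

89/8

a_0 = 11: 11/1
a_1 = 8: 89/8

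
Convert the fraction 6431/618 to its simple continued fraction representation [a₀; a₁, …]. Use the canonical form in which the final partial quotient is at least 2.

Run the Euclidean algorithm, recording each quotient:
6431 = 10·618 + 251, so a_0 = 10
618 = 2·251 + 116, so a_1 = 2
251 = 2·116 + 19, so a_2 = 2
116 = 6·19 + 2, so a_3 = 6
19 = 9·2 + 1, so a_4 = 9
2 = 2·1 + 0, so a_5 = 2

[10; 2, 2, 6, 9, 2]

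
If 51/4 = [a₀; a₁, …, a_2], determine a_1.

1

51 ÷ 4 → quotient 12, remainder 3
4 ÷ 3 → quotient 1, remainder 1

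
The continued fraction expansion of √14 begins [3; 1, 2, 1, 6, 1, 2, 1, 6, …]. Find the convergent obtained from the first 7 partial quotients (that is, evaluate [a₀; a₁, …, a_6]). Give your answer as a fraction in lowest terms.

333/89

Starting at the tail and folding back:
Start with 2.
1 + 1/(2/1) = 1 + 1/2 = 3/2
6 + 1/(3/2) = 6 + 2/3 = 20/3
1 + 1/(20/3) = 1 + 3/20 = 23/20
2 + 1/(23/20) = 2 + 20/23 = 66/23
1 + 1/(66/23) = 1 + 23/66 = 89/66
3 + 1/(89/66) = 3 + 66/89 = 333/89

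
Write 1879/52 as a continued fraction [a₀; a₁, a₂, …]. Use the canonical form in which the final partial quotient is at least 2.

1879 = 36·52 + 7, so a_0 = 36
52 = 7·7 + 3, so a_1 = 7
7 = 2·3 + 1, so a_2 = 2
3 = 3·1 + 0, so a_3 = 3

[36; 7, 2, 3]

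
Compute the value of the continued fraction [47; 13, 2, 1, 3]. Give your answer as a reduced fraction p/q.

Collapse the nested fraction from the inside out:
Start with 3.
1 + 1/(3/1) = 1 + 1/3 = 4/3
2 + 1/(4/3) = 2 + 3/4 = 11/4
13 + 1/(11/4) = 13 + 4/11 = 147/11
47 + 1/(147/11) = 47 + 11/147 = 6920/147

6920/147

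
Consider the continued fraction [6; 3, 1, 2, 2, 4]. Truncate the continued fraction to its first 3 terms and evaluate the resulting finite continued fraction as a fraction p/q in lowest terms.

25/4

Build up convergents one term at a time:
a_0 = 6: 6/1
a_1 = 3: 19/3
a_2 = 1: 25/4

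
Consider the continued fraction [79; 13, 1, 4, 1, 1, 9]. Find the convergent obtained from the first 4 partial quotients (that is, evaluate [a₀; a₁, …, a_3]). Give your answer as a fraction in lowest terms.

5456/69

Collapse the nested fraction from the inside out:
Start with 4.
1 + 1/(4/1) = 1 + 1/4 = 5/4
13 + 1/(5/4) = 13 + 4/5 = 69/5
79 + 1/(69/5) = 79 + 5/69 = 5456/69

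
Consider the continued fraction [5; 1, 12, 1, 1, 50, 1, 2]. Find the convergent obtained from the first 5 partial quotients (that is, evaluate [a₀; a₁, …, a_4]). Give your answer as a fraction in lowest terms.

Start with 1.
1 + 1/(1/1) = 1 + 1/1 = 2/1
12 + 1/(2/1) = 12 + 1/2 = 25/2
1 + 1/(25/2) = 1 + 2/25 = 27/25
5 + 1/(27/25) = 5 + 25/27 = 160/27

160/27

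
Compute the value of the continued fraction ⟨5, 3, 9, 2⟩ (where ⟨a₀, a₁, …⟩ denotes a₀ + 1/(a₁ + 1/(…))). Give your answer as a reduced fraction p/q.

314/59

Start with 2.
9 + 1/(2/1) = 9 + 1/2 = 19/2
3 + 1/(19/2) = 3 + 2/19 = 59/19
5 + 1/(59/19) = 5 + 19/59 = 314/59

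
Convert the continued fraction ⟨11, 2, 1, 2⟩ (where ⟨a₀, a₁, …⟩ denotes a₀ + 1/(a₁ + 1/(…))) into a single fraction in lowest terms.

91/8

Work from the innermost term outward:
Start with 2.
1 + 1/(2/1) = 1 + 1/2 = 3/2
2 + 1/(3/2) = 2 + 2/3 = 8/3
11 + 1/(8/3) = 11 + 3/8 = 91/8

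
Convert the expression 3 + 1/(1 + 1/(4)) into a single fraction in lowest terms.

19/5

Work from the innermost term outward:
Start with 4.
1 + 1/(4/1) = 1 + 1/4 = 5/4
3 + 1/(5/4) = 3 + 4/5 = 19/5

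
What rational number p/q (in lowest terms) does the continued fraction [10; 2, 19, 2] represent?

Start with 2.
19 + 1/(2/1) = 19 + 1/2 = 39/2
2 + 1/(39/2) = 2 + 2/39 = 80/39
10 + 1/(80/39) = 10 + 39/80 = 839/80

839/80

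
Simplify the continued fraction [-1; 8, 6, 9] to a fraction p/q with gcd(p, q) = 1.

-394/449

a_0 = -1: -1/1
a_1 = 8: -7/8
a_2 = 6: -43/49
a_3 = 9: -394/449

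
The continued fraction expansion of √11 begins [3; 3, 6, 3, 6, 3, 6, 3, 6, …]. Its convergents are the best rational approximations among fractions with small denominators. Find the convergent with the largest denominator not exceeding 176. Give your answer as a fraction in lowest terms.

199/60

List convergents until the denominator exceeds the bound:
a_0 = 3: 3/1  (≤ bound)
a_1 = 3: 10/3  (≤ bound)
a_2 = 6: 63/19  (≤ bound)
a_3 = 3: 199/60  (≤ bound)
a_4 = 6: 1257/379  (> 176, stop)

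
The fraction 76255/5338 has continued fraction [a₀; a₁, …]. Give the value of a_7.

3

76255 = 14·5338 + 1523, so a_0 = 14
5338 = 3·1523 + 769, so a_1 = 3
1523 = 1·769 + 754, so a_2 = 1
769 = 1·754 + 15, so a_3 = 1
754 = 50·15 + 4, so a_4 = 50
15 = 3·4 + 3, so a_5 = 3
4 = 1·3 + 1, so a_6 = 1
3 = 3·1 + 0, so a_7 = 3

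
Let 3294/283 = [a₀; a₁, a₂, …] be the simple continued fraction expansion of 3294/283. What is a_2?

Run the Euclidean algorithm, recording each quotient:
3294 ÷ 283 → quotient 11, remainder 181
283 ÷ 181 → quotient 1, remainder 102
181 ÷ 102 → quotient 1, remainder 79

1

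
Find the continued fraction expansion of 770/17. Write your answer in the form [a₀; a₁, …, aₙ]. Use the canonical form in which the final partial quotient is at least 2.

[45; 3, 2, 2]

770 = 45·17 + 5, so a_0 = 45
17 = 3·5 + 2, so a_1 = 3
5 = 2·2 + 1, so a_2 = 2
2 = 2·1 + 0, so a_3 = 2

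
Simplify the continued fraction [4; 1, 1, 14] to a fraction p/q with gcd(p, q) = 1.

131/29

Use the convergent recurrence hₖ = aₖ·hₖ₋₁ + hₖ₋₂ (and likewise for the denominators kₖ):
a_0 = 4: 4/1
a_1 = 1: 5/1
a_2 = 1: 9/2
a_3 = 14: 131/29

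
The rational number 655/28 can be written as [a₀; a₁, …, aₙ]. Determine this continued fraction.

[23; 2, 1, 1, 5]

655 ÷ 28 → quotient 23, remainder 11
28 ÷ 11 → quotient 2, remainder 6
11 ÷ 6 → quotient 1, remainder 5
6 ÷ 5 → quotient 1, remainder 1
5 ÷ 1 → quotient 5, remainder 0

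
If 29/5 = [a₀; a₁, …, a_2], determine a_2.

4

⌊29/5⌋ = 5, remainder 4
⌊5/4⌋ = 1, remainder 1
⌊4/1⌋ = 4, remainder 0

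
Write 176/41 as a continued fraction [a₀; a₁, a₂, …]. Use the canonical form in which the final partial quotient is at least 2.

[4; 3, 2, 2, 2]

176 = 4·41 + 12, so a_0 = 4
41 = 3·12 + 5, so a_1 = 3
12 = 2·5 + 2, so a_2 = 2
5 = 2·2 + 1, so a_3 = 2
2 = 2·1 + 0, so a_4 = 2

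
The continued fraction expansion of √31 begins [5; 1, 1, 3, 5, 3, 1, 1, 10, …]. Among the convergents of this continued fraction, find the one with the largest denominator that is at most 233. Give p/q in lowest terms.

863/155

a_0 = 5: 5/1  (≤ bound)
a_1 = 1: 6/1  (≤ bound)
a_2 = 1: 11/2  (≤ bound)
a_3 = 3: 39/7  (≤ bound)
a_4 = 5: 206/37  (≤ bound)
a_5 = 3: 657/118  (≤ bound)
a_6 = 1: 863/155  (≤ bound)
a_7 = 1: 1520/273  (> 233, stop)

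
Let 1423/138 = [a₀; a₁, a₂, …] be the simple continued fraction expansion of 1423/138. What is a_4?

3

Apply division with remainder until the remainder is 0:
⌊1423/138⌋ = 10, remainder 43
⌊138/43⌋ = 3, remainder 9
⌊43/9⌋ = 4, remainder 7
⌊9/7⌋ = 1, remainder 2
⌊7/2⌋ = 3, remainder 1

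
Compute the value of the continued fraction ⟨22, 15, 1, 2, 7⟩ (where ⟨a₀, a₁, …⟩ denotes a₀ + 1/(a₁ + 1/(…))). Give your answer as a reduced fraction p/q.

7612/345

a_0 = 22: 22/1
a_1 = 15: 331/15
a_2 = 1: 353/16
a_3 = 2: 1037/47
a_4 = 7: 7612/345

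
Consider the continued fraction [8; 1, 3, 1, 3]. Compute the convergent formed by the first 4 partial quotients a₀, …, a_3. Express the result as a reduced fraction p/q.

Start with 1.
3 + 1/(1/1) = 3 + 1/1 = 4/1
1 + 1/(4/1) = 1 + 1/4 = 5/4
8 + 1/(5/4) = 8 + 4/5 = 44/5

44/5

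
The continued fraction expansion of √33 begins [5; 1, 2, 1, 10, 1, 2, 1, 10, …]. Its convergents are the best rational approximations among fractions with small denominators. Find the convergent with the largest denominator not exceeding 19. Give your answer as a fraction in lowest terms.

List convergents until the denominator exceeds the bound:
a_0 = 5: 5/1  (≤ bound)
a_1 = 1: 6/1  (≤ bound)
a_2 = 2: 17/3  (≤ bound)
a_3 = 1: 23/4  (≤ bound)
a_4 = 10: 247/43  (> 19, stop)

23/4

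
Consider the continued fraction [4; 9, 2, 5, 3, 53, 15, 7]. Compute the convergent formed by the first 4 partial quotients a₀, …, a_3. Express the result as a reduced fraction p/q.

427/104

Build up convergents one term at a time:
a_0 = 4: 4/1
a_1 = 9: 37/9
a_2 = 2: 78/19
a_3 = 5: 427/104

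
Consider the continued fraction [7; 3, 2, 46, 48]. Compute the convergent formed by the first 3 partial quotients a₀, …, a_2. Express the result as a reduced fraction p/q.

51/7

Start with 2.
3 + 1/(2/1) = 3 + 1/2 = 7/2
7 + 1/(7/2) = 7 + 2/7 = 51/7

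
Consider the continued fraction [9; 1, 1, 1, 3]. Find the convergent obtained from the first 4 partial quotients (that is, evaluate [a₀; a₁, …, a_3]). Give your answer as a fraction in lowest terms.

29/3

Start with 1.
1 + 1/(1/1) = 1 + 1/1 = 2/1
1 + 1/(2/1) = 1 + 1/2 = 3/2
9 + 1/(3/2) = 9 + 2/3 = 29/3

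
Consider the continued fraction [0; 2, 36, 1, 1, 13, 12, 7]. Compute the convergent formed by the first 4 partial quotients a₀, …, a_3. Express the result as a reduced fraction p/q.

a_0 = 0: 0/1
a_1 = 2: 1/2
a_2 = 36: 36/73
a_3 = 1: 37/75

37/75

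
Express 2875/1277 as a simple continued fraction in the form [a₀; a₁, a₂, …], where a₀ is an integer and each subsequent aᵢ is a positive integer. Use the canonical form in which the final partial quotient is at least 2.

⌊2875/1277⌋ = 2, remainder 321
⌊1277/321⌋ = 3, remainder 314
⌊321/314⌋ = 1, remainder 7
⌊314/7⌋ = 44, remainder 6
⌊7/6⌋ = 1, remainder 1
⌊6/1⌋ = 6, remainder 0

[2; 3, 1, 44, 1, 6]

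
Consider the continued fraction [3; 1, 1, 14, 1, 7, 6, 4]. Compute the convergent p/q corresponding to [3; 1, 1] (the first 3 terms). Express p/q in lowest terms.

Build up convergents one term at a time:
a_0 = 3: 3/1
a_1 = 1: 4/1
a_2 = 1: 7/2

7/2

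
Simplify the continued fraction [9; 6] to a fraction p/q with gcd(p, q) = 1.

55/6

a_0 = 9: 9/1
a_1 = 6: 55/6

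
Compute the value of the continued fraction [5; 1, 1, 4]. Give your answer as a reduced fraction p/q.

a_0 = 5: 5/1
a_1 = 1: 6/1
a_2 = 1: 11/2
a_3 = 4: 50/9

50/9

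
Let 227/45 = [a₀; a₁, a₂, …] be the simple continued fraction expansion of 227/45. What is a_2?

227 ÷ 45 → quotient 5, remainder 2
45 ÷ 2 → quotient 22, remainder 1
2 ÷ 1 → quotient 2, remainder 0

2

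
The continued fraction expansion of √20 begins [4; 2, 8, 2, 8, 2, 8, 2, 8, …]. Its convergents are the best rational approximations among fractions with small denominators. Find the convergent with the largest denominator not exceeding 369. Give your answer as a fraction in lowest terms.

a_0 = 4: 4/1  (≤ bound)
a_1 = 2: 9/2  (≤ bound)
a_2 = 8: 76/17  (≤ bound)
a_3 = 2: 161/36  (≤ bound)
a_4 = 8: 1364/305  (≤ bound)
a_5 = 2: 2889/646  (> 369, stop)

1364/305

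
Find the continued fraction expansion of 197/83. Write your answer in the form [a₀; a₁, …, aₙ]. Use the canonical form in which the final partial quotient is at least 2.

Repeatedly divide and take the remainder:
197 = 2·83 + 31, so a_0 = 2
83 = 2·31 + 21, so a_1 = 2
31 = 1·21 + 10, so a_2 = 1
21 = 2·10 + 1, so a_3 = 2
10 = 10·1 + 0, so a_4 = 10

[2; 2, 1, 2, 10]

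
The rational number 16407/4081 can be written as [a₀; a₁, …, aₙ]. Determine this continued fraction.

[4; 49, 5, 1, 13]

Run the Euclidean algorithm, recording each quotient:
16407 = 4·4081 + 83, so a_0 = 4
4081 = 49·83 + 14, so a_1 = 49
83 = 5·14 + 13, so a_2 = 5
14 = 1·13 + 1, so a_3 = 1
13 = 13·1 + 0, so a_4 = 13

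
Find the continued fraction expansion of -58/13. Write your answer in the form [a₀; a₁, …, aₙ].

Apply division with remainder until the remainder is 0:
⌊-58/13⌋ = -5, remainder 7
⌊13/7⌋ = 1, remainder 6
⌊7/6⌋ = 1, remainder 1
⌊6/1⌋ = 6, remainder 0

[-5; 1, 1, 6]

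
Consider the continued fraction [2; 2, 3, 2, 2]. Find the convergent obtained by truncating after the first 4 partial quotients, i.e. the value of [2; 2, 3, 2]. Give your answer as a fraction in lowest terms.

Start with 2.
3 + 1/(2/1) = 3 + 1/2 = 7/2
2 + 1/(7/2) = 2 + 2/7 = 16/7
2 + 1/(16/7) = 2 + 7/16 = 39/16

39/16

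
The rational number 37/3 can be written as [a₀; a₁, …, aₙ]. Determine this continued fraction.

⌊37/3⌋ = 12, remainder 1
⌊3/1⌋ = 3, remainder 0

[12; 3]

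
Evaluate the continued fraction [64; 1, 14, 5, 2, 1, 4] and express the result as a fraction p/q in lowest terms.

a_0 = 64: 64/1
a_1 = 1: 65/1
a_2 = 14: 974/15
a_3 = 5: 4935/76
a_4 = 2: 10844/167
a_5 = 1: 15779/243
a_6 = 4: 73960/1139

73960/1139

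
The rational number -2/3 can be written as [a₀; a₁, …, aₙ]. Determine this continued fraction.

[-1; 3]

-2 ÷ 3 → quotient -1, remainder 1
3 ÷ 1 → quotient 3, remainder 0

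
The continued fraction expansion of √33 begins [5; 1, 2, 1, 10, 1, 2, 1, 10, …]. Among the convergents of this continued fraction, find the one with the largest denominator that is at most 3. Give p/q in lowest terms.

a_0 = 5: 5/1  (≤ bound)
a_1 = 1: 6/1  (≤ bound)
a_2 = 2: 17/3  (≤ bound)
a_3 = 1: 23/4  (> 3, stop)

17/3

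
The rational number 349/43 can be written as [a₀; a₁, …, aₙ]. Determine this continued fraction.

[8; 8, 1, 1, 2]

Repeatedly divide and take the remainder:
⌊349/43⌋ = 8, remainder 5
⌊43/5⌋ = 8, remainder 3
⌊5/3⌋ = 1, remainder 2
⌊3/2⌋ = 1, remainder 1
⌊2/1⌋ = 2, remainder 0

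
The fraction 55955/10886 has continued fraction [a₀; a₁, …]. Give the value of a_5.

⌊55955/10886⌋ = 5, remainder 1525
⌊10886/1525⌋ = 7, remainder 211
⌊1525/211⌋ = 7, remainder 48
⌊211/48⌋ = 4, remainder 19
⌊48/19⌋ = 2, remainder 10
⌊19/10⌋ = 1, remainder 9

1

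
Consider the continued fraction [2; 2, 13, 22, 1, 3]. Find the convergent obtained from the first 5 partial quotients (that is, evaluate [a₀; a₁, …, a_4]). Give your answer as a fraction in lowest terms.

1546/623

Start with 1.
22 + 1/(1/1) = 22 + 1/1 = 23/1
13 + 1/(23/1) = 13 + 1/23 = 300/23
2 + 1/(300/23) = 2 + 23/300 = 623/300
2 + 1/(623/300) = 2 + 300/623 = 1546/623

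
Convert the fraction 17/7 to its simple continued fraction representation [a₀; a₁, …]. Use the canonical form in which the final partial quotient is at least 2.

17 ÷ 7 → quotient 2, remainder 3
7 ÷ 3 → quotient 2, remainder 1
3 ÷ 1 → quotient 3, remainder 0

[2; 2, 3]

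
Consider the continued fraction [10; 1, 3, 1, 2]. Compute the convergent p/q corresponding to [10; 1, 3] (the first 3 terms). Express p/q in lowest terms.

Starting at the tail and folding back:
Start with 3.
1 + 1/(3/1) = 1 + 1/3 = 4/3
10 + 1/(4/3) = 10 + 3/4 = 43/4

43/4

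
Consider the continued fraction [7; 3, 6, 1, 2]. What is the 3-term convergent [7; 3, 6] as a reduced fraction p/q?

a_0 = 7: 7/1
a_1 = 3: 22/3
a_2 = 6: 139/19

139/19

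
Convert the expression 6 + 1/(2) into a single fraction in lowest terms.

Work from the innermost term outward:
Start with 2.
6 + 1/(2/1) = 6 + 1/2 = 13/2

13/2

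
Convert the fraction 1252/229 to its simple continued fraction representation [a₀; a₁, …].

Run the Euclidean algorithm, recording each quotient:
1252 = 5·229 + 107, so a_0 = 5
229 = 2·107 + 15, so a_1 = 2
107 = 7·15 + 2, so a_2 = 7
15 = 7·2 + 1, so a_3 = 7
2 = 2·1 + 0, so a_4 = 2

[5; 2, 7, 7, 2]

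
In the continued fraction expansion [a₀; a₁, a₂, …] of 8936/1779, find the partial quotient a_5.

3

8936 = 5·1779 + 41, so a_0 = 5
1779 = 43·41 + 16, so a_1 = 43
41 = 2·16 + 9, so a_2 = 2
16 = 1·9 + 7, so a_3 = 1
9 = 1·7 + 2, so a_4 = 1
7 = 3·2 + 1, so a_5 = 3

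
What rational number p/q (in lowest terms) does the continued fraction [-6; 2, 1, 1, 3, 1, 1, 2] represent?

a_0 = -6: -6/1
a_1 = 2: -11/2
a_2 = 1: -17/3
a_3 = 1: -28/5
a_4 = 3: -101/18
a_5 = 1: -129/23
a_6 = 1: -230/41
a_7 = 2: -589/105

-589/105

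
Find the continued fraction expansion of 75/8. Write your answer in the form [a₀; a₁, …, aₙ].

[9; 2, 1, 2]

⌊75/8⌋ = 9, remainder 3
⌊8/3⌋ = 2, remainder 2
⌊3/2⌋ = 1, remainder 1
⌊2/1⌋ = 2, remainder 0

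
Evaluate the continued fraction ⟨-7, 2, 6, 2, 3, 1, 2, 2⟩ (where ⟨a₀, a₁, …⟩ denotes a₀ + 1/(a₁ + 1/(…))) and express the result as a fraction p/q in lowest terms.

a_0 = -7: -7/1
a_1 = 2: -13/2
a_2 = 6: -85/13
a_3 = 2: -183/28
a_4 = 3: -634/97
a_5 = 1: -817/125
a_6 = 2: -2268/347
a_7 = 2: -5353/819

-5353/819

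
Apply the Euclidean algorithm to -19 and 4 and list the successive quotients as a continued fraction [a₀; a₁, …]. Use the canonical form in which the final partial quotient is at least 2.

Repeatedly divide and take the remainder:
-19 ÷ 4 → quotient -5, remainder 1
4 ÷ 1 → quotient 4, remainder 0

[-5; 4]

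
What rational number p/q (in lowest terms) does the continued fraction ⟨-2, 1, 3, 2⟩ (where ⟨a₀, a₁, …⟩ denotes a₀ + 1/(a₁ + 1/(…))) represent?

-11/9

Starting at the tail and folding back:
Start with 2.
3 + 1/(2/1) = 3 + 1/2 = 7/2
1 + 1/(7/2) = 1 + 2/7 = 9/7
-2 + 1/(9/7) = -2 + 7/9 = -11/9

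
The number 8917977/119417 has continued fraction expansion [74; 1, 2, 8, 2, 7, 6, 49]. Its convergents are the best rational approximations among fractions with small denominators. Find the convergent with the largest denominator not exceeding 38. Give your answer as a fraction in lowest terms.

a_0 = 74: 74/1  (≤ bound)
a_1 = 1: 75/1  (≤ bound)
a_2 = 2: 224/3  (≤ bound)
a_3 = 8: 1867/25  (≤ bound)
a_4 = 2: 3958/53  (> 38, stop)

1867/25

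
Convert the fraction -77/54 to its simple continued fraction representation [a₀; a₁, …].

-77 = -2·54 + 31, so a_0 = -2
54 = 1·31 + 23, so a_1 = 1
31 = 1·23 + 8, so a_2 = 1
23 = 2·8 + 7, so a_3 = 2
8 = 1·7 + 1, so a_4 = 1
7 = 7·1 + 0, so a_5 = 7

[-2; 1, 1, 2, 1, 7]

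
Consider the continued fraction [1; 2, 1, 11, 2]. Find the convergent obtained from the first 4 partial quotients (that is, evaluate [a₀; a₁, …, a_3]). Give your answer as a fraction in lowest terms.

47/35

a_0 = 1: 1/1
a_1 = 2: 3/2
a_2 = 1: 4/3
a_3 = 11: 47/35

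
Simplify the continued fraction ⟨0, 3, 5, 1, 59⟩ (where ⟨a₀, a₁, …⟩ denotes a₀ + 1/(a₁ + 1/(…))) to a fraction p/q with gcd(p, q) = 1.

359/1137

Start with 59.
1 + 1/(59/1) = 1 + 1/59 = 60/59
5 + 1/(60/59) = 5 + 59/60 = 359/60
3 + 1/(359/60) = 3 + 60/359 = 1137/359
0 + 1/(1137/359) = 0 + 359/1137 = 359/1137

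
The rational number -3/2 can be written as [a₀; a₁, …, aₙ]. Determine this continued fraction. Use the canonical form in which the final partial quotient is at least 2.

[-2; 2]

-3 ÷ 2 → quotient -2, remainder 1
2 ÷ 1 → quotient 2, remainder 0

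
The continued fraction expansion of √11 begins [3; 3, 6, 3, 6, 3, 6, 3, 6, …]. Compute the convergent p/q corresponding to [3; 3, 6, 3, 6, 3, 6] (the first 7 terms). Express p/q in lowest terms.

Starting at the tail and folding back:
Start with 6.
3 + 1/(6/1) = 3 + 1/6 = 19/6
6 + 1/(19/6) = 6 + 6/19 = 120/19
3 + 1/(120/19) = 3 + 19/120 = 379/120
6 + 1/(379/120) = 6 + 120/379 = 2394/379
3 + 1/(2394/379) = 3 + 379/2394 = 7561/2394
3 + 1/(7561/2394) = 3 + 2394/7561 = 25077/7561

25077/7561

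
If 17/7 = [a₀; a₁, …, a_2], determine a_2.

17 = 2·7 + 3, so a_0 = 2
7 = 2·3 + 1, so a_1 = 2
3 = 3·1 + 0, so a_2 = 3

3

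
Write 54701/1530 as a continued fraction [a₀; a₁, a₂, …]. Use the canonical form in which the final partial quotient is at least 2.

[35; 1, 3, 27, 14]

Run the Euclidean algorithm, recording each quotient:
54701 ÷ 1530 → quotient 35, remainder 1151
1530 ÷ 1151 → quotient 1, remainder 379
1151 ÷ 379 → quotient 3, remainder 14
379 ÷ 14 → quotient 27, remainder 1
14 ÷ 1 → quotient 14, remainder 0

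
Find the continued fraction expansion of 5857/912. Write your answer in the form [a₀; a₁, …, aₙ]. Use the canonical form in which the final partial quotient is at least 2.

[6; 2, 2, 1, 2, 2, 6, 3]

5857 ÷ 912 → quotient 6, remainder 385
912 ÷ 385 → quotient 2, remainder 142
385 ÷ 142 → quotient 2, remainder 101
142 ÷ 101 → quotient 1, remainder 41
101 ÷ 41 → quotient 2, remainder 19
41 ÷ 19 → quotient 2, remainder 3
19 ÷ 3 → quotient 6, remainder 1
3 ÷ 1 → quotient 3, remainder 0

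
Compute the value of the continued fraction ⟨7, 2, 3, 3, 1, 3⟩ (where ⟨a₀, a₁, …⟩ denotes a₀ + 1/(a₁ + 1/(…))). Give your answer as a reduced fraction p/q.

a_0 = 7: 7/1
a_1 = 2: 15/2
a_2 = 3: 52/7
a_3 = 3: 171/23
a_4 = 1: 223/30
a_5 = 3: 840/113

840/113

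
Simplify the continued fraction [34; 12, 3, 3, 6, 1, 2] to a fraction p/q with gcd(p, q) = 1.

Start with 2.
1 + 1/(2/1) = 1 + 1/2 = 3/2
6 + 1/(3/2) = 6 + 2/3 = 20/3
3 + 1/(20/3) = 3 + 3/20 = 63/20
3 + 1/(63/20) = 3 + 20/63 = 209/63
12 + 1/(209/63) = 12 + 63/209 = 2571/209
34 + 1/(2571/209) = 34 + 209/2571 = 87623/2571

87623/2571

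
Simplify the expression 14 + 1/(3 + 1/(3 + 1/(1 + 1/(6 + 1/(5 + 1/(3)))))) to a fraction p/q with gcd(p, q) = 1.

20702/1447

a_0 = 14: 14/1
a_1 = 3: 43/3
a_2 = 3: 143/10
a_3 = 1: 186/13
a_4 = 6: 1259/88
a_5 = 5: 6481/453
a_6 = 3: 20702/1447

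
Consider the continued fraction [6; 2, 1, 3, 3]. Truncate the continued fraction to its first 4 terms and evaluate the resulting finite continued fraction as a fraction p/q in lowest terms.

70/11

a_0 = 6: 6/1
a_1 = 2: 13/2
a_2 = 1: 19/3
a_3 = 3: 70/11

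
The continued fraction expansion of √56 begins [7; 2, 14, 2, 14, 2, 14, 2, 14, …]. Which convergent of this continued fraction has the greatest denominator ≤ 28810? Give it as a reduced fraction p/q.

194873/26041

List convergents until the denominator exceeds the bound:
a_0 = 7: 7/1  (≤ bound)
a_1 = 2: 15/2  (≤ bound)
a_2 = 14: 217/29  (≤ bound)
a_3 = 2: 449/60  (≤ bound)
a_4 = 14: 6503/869  (≤ bound)
a_5 = 2: 13455/1798  (≤ bound)
a_6 = 14: 194873/26041  (≤ bound)
a_7 = 2: 403201/53880  (> 28810, stop)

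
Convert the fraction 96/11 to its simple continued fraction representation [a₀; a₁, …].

96 ÷ 11 → quotient 8, remainder 8
11 ÷ 8 → quotient 1, remainder 3
8 ÷ 3 → quotient 2, remainder 2
3 ÷ 2 → quotient 1, remainder 1
2 ÷ 1 → quotient 2, remainder 0

[8; 1, 2, 1, 2]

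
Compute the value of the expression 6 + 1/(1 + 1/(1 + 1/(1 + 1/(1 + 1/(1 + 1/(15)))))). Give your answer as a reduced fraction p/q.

828/125

a_0 = 6: 6/1
a_1 = 1: 7/1
a_2 = 1: 13/2
a_3 = 1: 20/3
a_4 = 1: 33/5
a_5 = 1: 53/8
a_6 = 15: 828/125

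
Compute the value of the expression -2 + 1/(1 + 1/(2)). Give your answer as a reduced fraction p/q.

a_0 = -2: -2/1
a_1 = 1: -1/1
a_2 = 2: -4/3

-4/3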